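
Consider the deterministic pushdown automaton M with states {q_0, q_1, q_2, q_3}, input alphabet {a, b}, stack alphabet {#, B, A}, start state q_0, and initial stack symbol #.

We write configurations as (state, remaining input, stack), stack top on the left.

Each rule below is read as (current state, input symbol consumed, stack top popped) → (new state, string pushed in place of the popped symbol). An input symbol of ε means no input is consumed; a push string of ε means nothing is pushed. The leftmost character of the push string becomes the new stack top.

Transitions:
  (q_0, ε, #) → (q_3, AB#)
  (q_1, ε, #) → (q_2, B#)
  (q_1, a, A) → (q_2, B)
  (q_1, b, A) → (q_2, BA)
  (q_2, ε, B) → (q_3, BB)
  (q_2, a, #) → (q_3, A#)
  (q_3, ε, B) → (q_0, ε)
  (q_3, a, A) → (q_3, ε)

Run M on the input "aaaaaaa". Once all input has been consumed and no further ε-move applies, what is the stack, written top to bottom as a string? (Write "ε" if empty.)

(q_0, aaaaaaa, #) ⊢ (q_3, aaaaaaa, AB#) ⊢ (q_3, aaaaaa, B#) ⊢ (q_0, aaaaaa, #) ⊢ (q_3, aaaaaa, AB#) ⊢ (q_3, aaaaa, B#) ⊢ (q_0, aaaaa, #) ⊢ (q_3, aaaaa, AB#) ⊢ (q_3, aaaa, B#) ⊢ (q_0, aaaa, #) ⊢ (q_3, aaaa, AB#) ⊢ (q_3, aaa, B#) ⊢ (q_0, aaa, #) ⊢ (q_3, aaa, AB#) ⊢ (q_3, aa, B#) ⊢ (q_0, aa, #) ⊢ (q_3, aa, AB#) ⊢ (q_3, a, B#) ⊢ (q_0, a, #) ⊢ (q_3, a, AB#) ⊢ (q_3, ε, B#) ⊢ (q_0, ε, #) ⊢ (q_3, ε, AB#)
All input consumed in state q_3 with stack AB#.

AB#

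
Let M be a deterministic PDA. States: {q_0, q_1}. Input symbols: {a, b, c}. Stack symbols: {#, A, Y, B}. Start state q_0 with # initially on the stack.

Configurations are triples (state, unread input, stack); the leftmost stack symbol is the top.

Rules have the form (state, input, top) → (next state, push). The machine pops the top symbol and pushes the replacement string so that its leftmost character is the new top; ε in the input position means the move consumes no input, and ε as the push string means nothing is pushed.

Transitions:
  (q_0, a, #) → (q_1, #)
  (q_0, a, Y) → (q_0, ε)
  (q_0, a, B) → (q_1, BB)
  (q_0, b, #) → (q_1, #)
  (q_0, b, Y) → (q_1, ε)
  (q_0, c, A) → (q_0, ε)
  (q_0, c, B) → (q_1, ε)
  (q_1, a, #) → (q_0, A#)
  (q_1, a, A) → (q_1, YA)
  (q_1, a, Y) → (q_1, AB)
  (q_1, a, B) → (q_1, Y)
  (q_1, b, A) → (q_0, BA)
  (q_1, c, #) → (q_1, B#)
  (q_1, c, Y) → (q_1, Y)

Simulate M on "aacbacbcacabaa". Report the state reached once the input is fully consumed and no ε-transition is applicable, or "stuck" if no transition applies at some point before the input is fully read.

q_1

(q_0, aacbacbcacabaa, #)
  read a, top #: go to q_1, push # → (q_1, acbacbcacabaa, #)
  read a, top #: go to q_0, push A# → (q_0, cbacbcacabaa, A#)
  read c, top A: go to q_0, push ε → (q_0, bacbcacabaa, #)
  read b, top #: go to q_1, push # → (q_1, acbcacabaa, #)
  read a, top #: go to q_0, push A# → (q_0, cbcacabaa, A#)
  read c, top A: go to q_0, push ε → (q_0, bcacabaa, #)
  read b, top #: go to q_1, push # → (q_1, cacabaa, #)
  read c, top #: go to q_1, push B# → (q_1, acabaa, B#)
  read a, top B: go to q_1, push Y → (q_1, cabaa, Y#)
  read c, top Y: go to q_1, push Y → (q_1, abaa, Y#)
  read a, top Y: go to q_1, push AB → (q_1, baa, AB#)
  read b, top A: go to q_0, push BA → (q_0, aa, BAB#)
  read a, top B: go to q_1, push BB → (q_1, a, BBAB#)
  read a, top B: go to q_1, push Y → (q_1, ε, YBAB#)
All input consumed; M is in state q_1.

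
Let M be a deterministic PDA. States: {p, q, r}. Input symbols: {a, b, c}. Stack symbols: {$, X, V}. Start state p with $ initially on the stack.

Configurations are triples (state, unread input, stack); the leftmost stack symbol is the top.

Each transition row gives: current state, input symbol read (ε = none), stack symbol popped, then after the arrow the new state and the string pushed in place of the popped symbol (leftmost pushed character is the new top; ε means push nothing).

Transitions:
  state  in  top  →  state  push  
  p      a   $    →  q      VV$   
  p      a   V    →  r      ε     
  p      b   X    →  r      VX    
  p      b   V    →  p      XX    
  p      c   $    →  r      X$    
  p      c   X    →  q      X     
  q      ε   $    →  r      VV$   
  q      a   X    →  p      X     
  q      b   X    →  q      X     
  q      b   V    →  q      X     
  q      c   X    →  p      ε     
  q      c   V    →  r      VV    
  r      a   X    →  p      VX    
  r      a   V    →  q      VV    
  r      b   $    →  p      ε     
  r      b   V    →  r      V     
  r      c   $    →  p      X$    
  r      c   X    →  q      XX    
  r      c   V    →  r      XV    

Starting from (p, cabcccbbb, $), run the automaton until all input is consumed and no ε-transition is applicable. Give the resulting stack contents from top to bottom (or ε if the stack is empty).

(p, cabcccbbb, $)
  read c, top $: go to r, push X$ → (r, abcccbbb, X$)
  read a, top X: go to p, push VX → (p, bcccbbb, VX$)
  read b, top V: go to p, push XX → (p, cccbbb, XXX$)
  read c, top X: go to q, push X → (q, ccbbb, XXX$)
  read c, top X: go to p, push ε → (p, cbbb, XX$)
  read c, top X: go to q, push X → (q, bbb, XX$)
  read b, top X: go to q, push X → (q, bb, XX$)
  read b, top X: go to q, push X → (q, b, XX$)
  read b, top X: go to q, push X → (q, ε, XX$)
All input consumed in state q with stack XX$.

XX$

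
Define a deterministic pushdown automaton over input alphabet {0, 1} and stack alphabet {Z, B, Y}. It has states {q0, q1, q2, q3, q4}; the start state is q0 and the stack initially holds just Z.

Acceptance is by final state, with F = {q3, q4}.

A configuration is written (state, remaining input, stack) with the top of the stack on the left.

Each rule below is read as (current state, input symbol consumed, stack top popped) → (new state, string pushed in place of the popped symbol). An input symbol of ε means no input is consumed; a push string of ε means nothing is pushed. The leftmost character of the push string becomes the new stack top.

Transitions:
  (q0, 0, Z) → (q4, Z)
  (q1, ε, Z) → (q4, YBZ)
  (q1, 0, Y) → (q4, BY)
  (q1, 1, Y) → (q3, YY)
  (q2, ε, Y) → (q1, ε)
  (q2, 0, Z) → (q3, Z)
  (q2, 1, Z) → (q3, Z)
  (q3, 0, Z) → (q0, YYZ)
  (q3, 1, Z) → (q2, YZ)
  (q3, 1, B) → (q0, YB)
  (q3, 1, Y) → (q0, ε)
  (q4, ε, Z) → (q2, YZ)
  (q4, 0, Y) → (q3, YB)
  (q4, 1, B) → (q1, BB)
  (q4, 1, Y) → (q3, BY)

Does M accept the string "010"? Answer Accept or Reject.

(q0, 010, Z)
  read 0, top Z: go to q4, push Z → (q4, 10, Z)
  ε-move, top Z: go to q2, push YZ → (q2, 10, YZ)
  ε-move, top Y: go to q1, push ε → (q1, 10, Z)
  ε-move, top Z: go to q4, push YBZ → (q4, 10, YBZ)
  read 1, top Y: go to q3, push BY → (q3, 0, BYBZ)
No transition applies at (q3, 0, BYBZ); input not fully consumed.

Reject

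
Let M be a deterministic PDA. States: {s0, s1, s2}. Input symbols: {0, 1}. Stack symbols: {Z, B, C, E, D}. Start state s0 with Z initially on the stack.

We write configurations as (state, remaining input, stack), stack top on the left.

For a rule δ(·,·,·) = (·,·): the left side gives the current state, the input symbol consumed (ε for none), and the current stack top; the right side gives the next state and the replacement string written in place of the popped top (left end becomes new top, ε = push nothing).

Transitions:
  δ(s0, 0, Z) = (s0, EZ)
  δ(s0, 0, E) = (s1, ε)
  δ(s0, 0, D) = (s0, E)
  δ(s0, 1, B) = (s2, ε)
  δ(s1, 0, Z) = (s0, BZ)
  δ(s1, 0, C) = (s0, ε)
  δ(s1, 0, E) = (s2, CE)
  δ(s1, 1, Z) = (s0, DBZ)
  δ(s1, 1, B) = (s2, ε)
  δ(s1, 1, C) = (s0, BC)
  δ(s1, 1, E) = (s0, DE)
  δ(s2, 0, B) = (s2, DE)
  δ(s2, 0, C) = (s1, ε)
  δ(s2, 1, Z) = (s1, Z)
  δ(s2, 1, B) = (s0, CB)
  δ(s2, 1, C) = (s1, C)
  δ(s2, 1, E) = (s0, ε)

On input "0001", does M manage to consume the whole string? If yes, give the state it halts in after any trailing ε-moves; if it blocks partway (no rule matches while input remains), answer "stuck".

(s0, 0001, Z)
  read 0, top Z: go to s0, push EZ → (s0, 001, EZ)
  read 0, top E: go to s1, push ε → (s1, 01, Z)
  read 0, top Z: go to s0, push BZ → (s0, 1, BZ)
  read 1, top B: go to s2, push ε → (s2, ε, Z)
All input consumed; M is in state s2.

s2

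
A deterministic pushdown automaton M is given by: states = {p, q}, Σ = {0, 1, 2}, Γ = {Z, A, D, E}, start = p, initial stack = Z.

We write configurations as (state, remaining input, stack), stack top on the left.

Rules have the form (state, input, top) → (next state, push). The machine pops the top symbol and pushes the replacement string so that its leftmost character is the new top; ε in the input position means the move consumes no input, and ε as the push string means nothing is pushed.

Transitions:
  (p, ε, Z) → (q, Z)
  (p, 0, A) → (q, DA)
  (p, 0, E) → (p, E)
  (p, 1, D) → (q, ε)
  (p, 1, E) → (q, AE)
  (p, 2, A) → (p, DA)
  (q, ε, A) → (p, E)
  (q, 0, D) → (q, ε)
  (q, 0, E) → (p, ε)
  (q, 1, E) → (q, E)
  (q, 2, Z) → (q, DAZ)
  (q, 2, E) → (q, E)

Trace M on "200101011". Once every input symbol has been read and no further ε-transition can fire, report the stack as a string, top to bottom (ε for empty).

(p, 200101011, Z)
  ε-move, top Z: go to q, push Z → (q, 200101011, Z)
  read 2, top Z: go to q, push DAZ → (q, 00101011, DAZ)
  read 0, top D: go to q, push ε → (q, 0101011, AZ)
  ε-move, top A: go to p, push E → (p, 0101011, EZ)
  read 0, top E: go to p, push E → (p, 101011, EZ)
  read 1, top E: go to q, push AE → (q, 01011, AEZ)
  ε-move, top A: go to p, push E → (p, 01011, EEZ)
  read 0, top E: go to p, push E → (p, 1011, EEZ)
  read 1, top E: go to q, push AE → (q, 011, AEEZ)
  ε-move, top A: go to p, push E → (p, 011, EEEZ)
  read 0, top E: go to p, push E → (p, 11, EEEZ)
  read 1, top E: go to q, push AE → (q, 1, AEEEZ)
  ε-move, top A: go to p, push E → (p, 1, EEEEZ)
  read 1, top E: go to q, push AE → (q, ε, AEEEEZ)
  ε-move, top A: go to p, push E → (p, ε, EEEEEZ)
All input consumed in state p with stack EEEEEZ.

EEEEEZ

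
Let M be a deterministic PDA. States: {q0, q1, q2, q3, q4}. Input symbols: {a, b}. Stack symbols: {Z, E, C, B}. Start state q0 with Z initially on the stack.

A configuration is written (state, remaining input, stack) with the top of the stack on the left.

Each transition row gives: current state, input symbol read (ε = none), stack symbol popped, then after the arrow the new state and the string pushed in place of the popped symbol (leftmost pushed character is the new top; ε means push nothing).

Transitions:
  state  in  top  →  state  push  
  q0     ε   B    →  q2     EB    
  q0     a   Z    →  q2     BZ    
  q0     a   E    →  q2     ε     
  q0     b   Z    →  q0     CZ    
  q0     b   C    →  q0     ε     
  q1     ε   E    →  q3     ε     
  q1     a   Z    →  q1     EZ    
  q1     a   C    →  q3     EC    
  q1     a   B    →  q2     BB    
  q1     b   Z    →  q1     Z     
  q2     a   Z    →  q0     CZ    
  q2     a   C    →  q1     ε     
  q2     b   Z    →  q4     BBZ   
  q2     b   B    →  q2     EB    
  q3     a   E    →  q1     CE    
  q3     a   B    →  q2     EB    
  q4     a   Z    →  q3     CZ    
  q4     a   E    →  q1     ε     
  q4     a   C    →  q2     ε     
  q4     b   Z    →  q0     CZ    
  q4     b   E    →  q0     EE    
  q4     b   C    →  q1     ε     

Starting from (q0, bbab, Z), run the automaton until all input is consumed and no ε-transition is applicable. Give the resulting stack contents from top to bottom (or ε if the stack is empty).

EBZ

(q0, bbab, Z) ⊢ (q0, bab, CZ) ⊢ (q0, ab, Z) ⊢ (q2, b, BZ) ⊢ (q2, ε, EBZ)
All input consumed in state q2 with stack EBZ.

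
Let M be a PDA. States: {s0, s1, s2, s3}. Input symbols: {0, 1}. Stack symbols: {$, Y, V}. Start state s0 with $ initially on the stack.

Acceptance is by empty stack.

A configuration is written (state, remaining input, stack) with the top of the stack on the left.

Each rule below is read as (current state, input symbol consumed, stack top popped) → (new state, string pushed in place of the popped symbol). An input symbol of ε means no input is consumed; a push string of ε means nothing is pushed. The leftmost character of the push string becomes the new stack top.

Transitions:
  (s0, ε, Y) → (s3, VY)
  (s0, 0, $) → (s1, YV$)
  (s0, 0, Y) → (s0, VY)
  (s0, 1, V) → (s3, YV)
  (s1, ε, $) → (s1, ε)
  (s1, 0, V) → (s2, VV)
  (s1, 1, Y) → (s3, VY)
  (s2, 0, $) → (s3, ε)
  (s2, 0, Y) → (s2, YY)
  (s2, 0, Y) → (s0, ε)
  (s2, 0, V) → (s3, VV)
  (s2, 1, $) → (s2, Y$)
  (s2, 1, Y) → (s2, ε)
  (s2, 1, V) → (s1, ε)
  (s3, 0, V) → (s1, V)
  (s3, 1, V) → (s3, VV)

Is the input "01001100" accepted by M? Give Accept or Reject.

No computation consumes all input and empties the stack.

Reject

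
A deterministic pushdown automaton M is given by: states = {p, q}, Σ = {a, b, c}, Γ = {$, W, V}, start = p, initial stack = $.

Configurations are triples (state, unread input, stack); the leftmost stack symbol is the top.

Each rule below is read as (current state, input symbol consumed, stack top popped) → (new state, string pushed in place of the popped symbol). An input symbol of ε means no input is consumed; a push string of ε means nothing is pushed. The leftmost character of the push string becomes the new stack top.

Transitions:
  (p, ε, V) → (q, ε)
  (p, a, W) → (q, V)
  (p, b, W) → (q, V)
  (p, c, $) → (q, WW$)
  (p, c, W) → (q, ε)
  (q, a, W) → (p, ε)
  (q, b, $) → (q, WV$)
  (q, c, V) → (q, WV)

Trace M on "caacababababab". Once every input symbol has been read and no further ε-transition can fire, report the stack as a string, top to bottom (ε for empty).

(p, caacababababab, $)
  read c, top $: go to q, push WW$ → (q, aacababababab, WW$)
  read a, top W: go to p, push ε → (p, acababababab, W$)
  read a, top W: go to q, push V → (q, cababababab, V$)
  read c, top V: go to q, push WV → (q, ababababab, WV$)
  read a, top W: go to p, push ε → (p, babababab, V$)
  ε-move, top V: go to q, push ε → (q, babababab, $)
  read b, top $: go to q, push WV$ → (q, abababab, WV$)
  read a, top W: go to p, push ε → (p, bababab, V$)
  ε-move, top V: go to q, push ε → (q, bababab, $)
  read b, top $: go to q, push WV$ → (q, ababab, WV$)
  read a, top W: go to p, push ε → (p, babab, V$)
  ε-move, top V: go to q, push ε → (q, babab, $)
  read b, top $: go to q, push WV$ → (q, abab, WV$)
  read a, top W: go to p, push ε → (p, bab, V$)
  ε-move, top V: go to q, push ε → (q, bab, $)
  read b, top $: go to q, push WV$ → (q, ab, WV$)
  read a, top W: go to p, push ε → (p, b, V$)
  ε-move, top V: go to q, push ε → (q, b, $)
  read b, top $: go to q, push WV$ → (q, ε, WV$)
All input consumed in state q with stack WV$.

WV$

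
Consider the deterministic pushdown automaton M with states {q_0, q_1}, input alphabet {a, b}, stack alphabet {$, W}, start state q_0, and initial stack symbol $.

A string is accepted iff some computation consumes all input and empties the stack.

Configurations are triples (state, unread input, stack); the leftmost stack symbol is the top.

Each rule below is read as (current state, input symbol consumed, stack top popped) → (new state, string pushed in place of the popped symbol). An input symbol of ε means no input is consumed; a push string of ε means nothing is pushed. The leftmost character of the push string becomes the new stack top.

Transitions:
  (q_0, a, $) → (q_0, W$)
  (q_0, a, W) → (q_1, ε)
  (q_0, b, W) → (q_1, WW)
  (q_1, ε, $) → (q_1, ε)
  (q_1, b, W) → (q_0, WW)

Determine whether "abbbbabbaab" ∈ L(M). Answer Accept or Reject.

(q_0, abbbbabbaab, $)
  read a, top $: go to q_0, push W$ → (q_0, bbbbabbaab, W$)
  read b, top W: go to q_1, push WW → (q_1, bbbabbaab, WW$)
  read b, top W: go to q_0, push WW → (q_0, bbabbaab, WWW$)
  read b, top W: go to q_1, push WW → (q_1, babbaab, WWWW$)
  read b, top W: go to q_0, push WW → (q_0, abbaab, WWWWW$)
  read a, top W: go to q_1, push ε → (q_1, bbaab, WWWW$)
  read b, top W: go to q_0, push WW → (q_0, baab, WWWWW$)
  read b, top W: go to q_1, push WW → (q_1, aab, WWWWWW$)
No transition applies at (q_1, aab, WWWWWW$); input not fully consumed.

Reject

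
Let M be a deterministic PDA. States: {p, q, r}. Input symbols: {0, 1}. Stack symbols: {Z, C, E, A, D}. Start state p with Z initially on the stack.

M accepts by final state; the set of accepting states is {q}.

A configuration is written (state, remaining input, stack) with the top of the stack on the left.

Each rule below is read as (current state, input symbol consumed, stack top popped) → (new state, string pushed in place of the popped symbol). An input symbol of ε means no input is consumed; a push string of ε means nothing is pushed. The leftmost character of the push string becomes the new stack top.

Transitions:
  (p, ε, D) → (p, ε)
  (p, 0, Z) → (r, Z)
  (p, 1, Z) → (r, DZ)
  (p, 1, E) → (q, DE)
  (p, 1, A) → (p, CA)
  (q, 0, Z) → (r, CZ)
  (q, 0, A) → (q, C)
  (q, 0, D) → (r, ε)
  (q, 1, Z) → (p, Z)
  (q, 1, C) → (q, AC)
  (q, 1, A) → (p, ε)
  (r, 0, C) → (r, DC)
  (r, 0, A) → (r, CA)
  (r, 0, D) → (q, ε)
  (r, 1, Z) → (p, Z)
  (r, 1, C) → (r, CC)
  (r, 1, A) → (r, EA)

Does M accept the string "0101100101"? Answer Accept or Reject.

Reject

(p, 0101100101, Z)
  read 0, top Z: go to r, push Z → (r, 101100101, Z)
  read 1, top Z: go to p, push Z → (p, 01100101, Z)
  read 0, top Z: go to r, push Z → (r, 1100101, Z)
  read 1, top Z: go to p, push Z → (p, 100101, Z)
  read 1, top Z: go to r, push DZ → (r, 00101, DZ)
  read 0, top D: go to q, push ε → (q, 0101, Z)
  read 0, top Z: go to r, push CZ → (r, 101, CZ)
  read 1, top C: go to r, push CC → (r, 01, CCZ)
  read 0, top C: go to r, push DC → (r, 1, DCCZ)
No transition applies at (r, 1, DCCZ); input not fully consumed.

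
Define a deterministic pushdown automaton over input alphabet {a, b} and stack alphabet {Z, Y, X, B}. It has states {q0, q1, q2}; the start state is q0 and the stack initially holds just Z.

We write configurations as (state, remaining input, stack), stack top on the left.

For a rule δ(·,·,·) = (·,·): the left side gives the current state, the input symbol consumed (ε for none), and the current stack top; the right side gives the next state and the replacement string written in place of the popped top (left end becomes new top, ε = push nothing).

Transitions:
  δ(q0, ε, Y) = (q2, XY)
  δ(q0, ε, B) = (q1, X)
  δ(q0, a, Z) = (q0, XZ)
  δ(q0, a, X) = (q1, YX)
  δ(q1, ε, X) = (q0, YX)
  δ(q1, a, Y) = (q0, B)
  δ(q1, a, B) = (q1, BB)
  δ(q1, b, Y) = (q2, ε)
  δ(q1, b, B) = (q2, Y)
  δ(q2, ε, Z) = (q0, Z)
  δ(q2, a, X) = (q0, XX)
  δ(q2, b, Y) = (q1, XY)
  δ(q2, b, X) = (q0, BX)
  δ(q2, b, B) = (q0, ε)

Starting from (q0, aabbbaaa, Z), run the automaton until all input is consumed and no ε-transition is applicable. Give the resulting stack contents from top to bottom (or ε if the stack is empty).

XYXXXYXXYXXZ

(q0, aabbbaaa, Z)
  read a, top Z: go to q0, push XZ → (q0, abbbaaa, XZ)
  read a, top X: go to q1, push YX → (q1, bbbaaa, YXZ)
  read b, top Y: go to q2, push ε → (q2, bbaaa, XZ)
  read b, top X: go to q0, push BX → (q0, baaa, BXZ)
  ε-move, top B: go to q1, push X → (q1, baaa, XXZ)
  ε-move, top X: go to q0, push YX → (q0, baaa, YXXZ)
  ε-move, top Y: go to q2, push XY → (q2, baaa, XYXXZ)
  read b, top X: go to q0, push BX → (q0, aaa, BXYXXZ)
  ε-move, top B: go to q1, push X → (q1, aaa, XXYXXZ)
  ε-move, top X: go to q0, push YX → (q0, aaa, YXXYXXZ)
  ε-move, top Y: go to q2, push XY → (q2, aaa, XYXXYXXZ)
  read a, top X: go to q0, push XX → (q0, aa, XXYXXYXXZ)
  read a, top X: go to q1, push YX → (q1, a, YXXYXXYXXZ)
  read a, top Y: go to q0, push B → (q0, ε, BXXYXXYXXZ)
  ε-move, top B: go to q1, push X → (q1, ε, XXXYXXYXXZ)
  ε-move, top X: go to q0, push YX → (q0, ε, YXXXYXXYXXZ)
  ε-move, top Y: go to q2, push XY → (q2, ε, XYXXXYXXYXXZ)
All input consumed in state q2 with stack XYXXXYXXYXXZ.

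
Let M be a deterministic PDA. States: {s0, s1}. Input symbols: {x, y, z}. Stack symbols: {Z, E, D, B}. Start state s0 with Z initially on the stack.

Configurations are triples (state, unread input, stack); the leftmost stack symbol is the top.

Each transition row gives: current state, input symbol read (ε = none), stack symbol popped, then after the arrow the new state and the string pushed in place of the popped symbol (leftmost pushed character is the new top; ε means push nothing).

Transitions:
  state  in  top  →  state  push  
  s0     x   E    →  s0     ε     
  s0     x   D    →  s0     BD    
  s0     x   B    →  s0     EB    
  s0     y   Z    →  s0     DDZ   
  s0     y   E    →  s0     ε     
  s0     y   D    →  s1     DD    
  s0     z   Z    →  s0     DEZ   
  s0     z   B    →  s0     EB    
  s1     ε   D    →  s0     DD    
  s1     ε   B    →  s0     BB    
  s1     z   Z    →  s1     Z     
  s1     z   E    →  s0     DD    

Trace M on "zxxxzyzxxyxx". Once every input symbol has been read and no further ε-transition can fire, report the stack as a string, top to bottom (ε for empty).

BDEZ

(s0, zxxxzyzxxyxx, Z)
  read z, top Z: go to s0, push DEZ → (s0, xxxzyzxxyxx, DEZ)
  read x, top D: go to s0, push BD → (s0, xxzyzxxyxx, BDEZ)
  read x, top B: go to s0, push EB → (s0, xzyzxxyxx, EBDEZ)
  read x, top E: go to s0, push ε → (s0, zyzxxyxx, BDEZ)
  read z, top B: go to s0, push EB → (s0, yzxxyxx, EBDEZ)
  read y, top E: go to s0, push ε → (s0, zxxyxx, BDEZ)
  read z, top B: go to s0, push EB → (s0, xxyxx, EBDEZ)
  read x, top E: go to s0, push ε → (s0, xyxx, BDEZ)
  read x, top B: go to s0, push EB → (s0, yxx, EBDEZ)
  read y, top E: go to s0, push ε → (s0, xx, BDEZ)
  read x, top B: go to s0, push EB → (s0, x, EBDEZ)
  read x, top E: go to s0, push ε → (s0, ε, BDEZ)
All input consumed in state s0 with stack BDEZ.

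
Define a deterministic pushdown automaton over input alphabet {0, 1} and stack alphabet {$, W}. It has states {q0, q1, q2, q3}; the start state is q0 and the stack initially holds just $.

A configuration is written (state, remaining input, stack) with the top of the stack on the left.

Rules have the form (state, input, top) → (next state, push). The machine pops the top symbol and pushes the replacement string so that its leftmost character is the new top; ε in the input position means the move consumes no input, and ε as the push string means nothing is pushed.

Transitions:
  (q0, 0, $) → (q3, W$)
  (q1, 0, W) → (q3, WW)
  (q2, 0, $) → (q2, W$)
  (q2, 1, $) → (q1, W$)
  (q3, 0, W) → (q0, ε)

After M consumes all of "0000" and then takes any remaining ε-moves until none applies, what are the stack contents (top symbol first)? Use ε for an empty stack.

$

(q0, 0000, $) ⊢ (q3, 000, W$) ⊢ (q0, 00, $) ⊢ (q3, 0, W$) ⊢ (q0, ε, $)
All input consumed in state q0 with stack $.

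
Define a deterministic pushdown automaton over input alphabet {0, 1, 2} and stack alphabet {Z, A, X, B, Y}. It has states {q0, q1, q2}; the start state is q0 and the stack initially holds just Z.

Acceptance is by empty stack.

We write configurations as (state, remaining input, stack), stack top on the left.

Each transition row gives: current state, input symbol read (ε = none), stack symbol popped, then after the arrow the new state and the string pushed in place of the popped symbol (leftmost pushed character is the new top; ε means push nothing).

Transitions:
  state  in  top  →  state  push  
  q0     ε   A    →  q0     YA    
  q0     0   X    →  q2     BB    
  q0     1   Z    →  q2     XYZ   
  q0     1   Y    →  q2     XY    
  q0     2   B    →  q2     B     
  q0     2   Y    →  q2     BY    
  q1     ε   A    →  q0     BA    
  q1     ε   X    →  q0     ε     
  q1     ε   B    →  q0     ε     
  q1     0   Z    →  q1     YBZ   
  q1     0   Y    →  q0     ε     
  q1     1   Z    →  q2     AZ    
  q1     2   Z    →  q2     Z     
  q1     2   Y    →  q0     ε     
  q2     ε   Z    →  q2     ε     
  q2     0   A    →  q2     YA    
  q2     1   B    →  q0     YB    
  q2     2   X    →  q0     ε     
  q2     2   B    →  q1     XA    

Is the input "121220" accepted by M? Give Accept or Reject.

(q0, 121220, Z)
  read 1, top Z: go to q2, push XYZ → (q2, 21220, XYZ)
  read 2, top X: go to q0, push ε → (q0, 1220, YZ)
  read 1, top Y: go to q2, push XY → (q2, 220, XYZ)
  read 2, top X: go to q0, push ε → (q0, 20, YZ)
  read 2, top Y: go to q2, push BY → (q2, 0, BYZ)
No transition applies at (q2, 0, BYZ); input not fully consumed.

Reject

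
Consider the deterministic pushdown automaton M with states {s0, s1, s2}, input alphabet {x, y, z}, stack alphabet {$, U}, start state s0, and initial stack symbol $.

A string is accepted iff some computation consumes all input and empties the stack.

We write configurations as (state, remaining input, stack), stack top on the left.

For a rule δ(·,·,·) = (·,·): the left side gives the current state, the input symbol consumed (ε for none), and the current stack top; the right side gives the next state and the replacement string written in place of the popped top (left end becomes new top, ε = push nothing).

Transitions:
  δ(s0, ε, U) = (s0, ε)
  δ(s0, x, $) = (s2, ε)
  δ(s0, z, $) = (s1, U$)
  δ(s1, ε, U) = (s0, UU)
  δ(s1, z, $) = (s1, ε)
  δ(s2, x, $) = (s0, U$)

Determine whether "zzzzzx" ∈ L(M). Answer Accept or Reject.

(s0, zzzzzx, $)
  read z, top $: go to s1, push U$ → (s1, zzzzx, U$)
  ε-move, top U: go to s0, push UU → (s0, zzzzx, UU$)
  ε-move, top U: go to s0, push ε → (s0, zzzzx, U$)
  ε-move, top U: go to s0, push ε → (s0, zzzzx, $)
  read z, top $: go to s1, push U$ → (s1, zzzx, U$)
  ε-move, top U: go to s0, push UU → (s0, zzzx, UU$)
  ε-move, top U: go to s0, push ε → (s0, zzzx, U$)
  ε-move, top U: go to s0, push ε → (s0, zzzx, $)
  read z, top $: go to s1, push U$ → (s1, zzx, U$)
  ε-move, top U: go to s0, push UU → (s0, zzx, UU$)
  ε-move, top U: go to s0, push ε → (s0, zzx, U$)
  ε-move, top U: go to s0, push ε → (s0, zzx, $)
  read z, top $: go to s1, push U$ → (s1, zx, U$)
  ε-move, top U: go to s0, push UU → (s0, zx, UU$)
  ε-move, top U: go to s0, push ε → (s0, zx, U$)
  ε-move, top U: go to s0, push ε → (s0, zx, $)
  read z, top $: go to s1, push U$ → (s1, x, U$)
  ε-move, top U: go to s0, push UU → (s0, x, UU$)
  ε-move, top U: go to s0, push ε → (s0, x, U$)
  ε-move, top U: go to s0, push ε → (s0, x, $)
  read x, top $: go to s2, push ε → (s2, ε, ε)
All input consumed and the stack is empty.

Accept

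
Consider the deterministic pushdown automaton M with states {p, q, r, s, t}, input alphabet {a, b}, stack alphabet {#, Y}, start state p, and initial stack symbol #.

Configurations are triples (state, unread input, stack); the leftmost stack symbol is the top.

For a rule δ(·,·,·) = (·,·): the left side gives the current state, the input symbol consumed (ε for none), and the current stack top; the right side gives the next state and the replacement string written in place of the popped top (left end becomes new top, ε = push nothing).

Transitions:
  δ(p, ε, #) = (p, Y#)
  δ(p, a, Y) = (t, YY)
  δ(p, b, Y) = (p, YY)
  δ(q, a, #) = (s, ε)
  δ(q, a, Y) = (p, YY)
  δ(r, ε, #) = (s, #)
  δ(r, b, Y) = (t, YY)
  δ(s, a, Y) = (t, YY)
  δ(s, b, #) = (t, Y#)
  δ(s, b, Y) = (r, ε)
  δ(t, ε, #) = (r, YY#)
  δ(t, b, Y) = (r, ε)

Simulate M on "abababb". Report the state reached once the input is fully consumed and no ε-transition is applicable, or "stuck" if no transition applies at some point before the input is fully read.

(p, abababb, #)
  ε-move, top #: go to p, push Y# → (p, abababb, Y#)
  read a, top Y: go to t, push YY → (t, bababb, YY#)
  read b, top Y: go to r, push ε → (r, ababb, Y#)
No transition for (r, a, top Y); M blocks with input ababb remaining.

stuck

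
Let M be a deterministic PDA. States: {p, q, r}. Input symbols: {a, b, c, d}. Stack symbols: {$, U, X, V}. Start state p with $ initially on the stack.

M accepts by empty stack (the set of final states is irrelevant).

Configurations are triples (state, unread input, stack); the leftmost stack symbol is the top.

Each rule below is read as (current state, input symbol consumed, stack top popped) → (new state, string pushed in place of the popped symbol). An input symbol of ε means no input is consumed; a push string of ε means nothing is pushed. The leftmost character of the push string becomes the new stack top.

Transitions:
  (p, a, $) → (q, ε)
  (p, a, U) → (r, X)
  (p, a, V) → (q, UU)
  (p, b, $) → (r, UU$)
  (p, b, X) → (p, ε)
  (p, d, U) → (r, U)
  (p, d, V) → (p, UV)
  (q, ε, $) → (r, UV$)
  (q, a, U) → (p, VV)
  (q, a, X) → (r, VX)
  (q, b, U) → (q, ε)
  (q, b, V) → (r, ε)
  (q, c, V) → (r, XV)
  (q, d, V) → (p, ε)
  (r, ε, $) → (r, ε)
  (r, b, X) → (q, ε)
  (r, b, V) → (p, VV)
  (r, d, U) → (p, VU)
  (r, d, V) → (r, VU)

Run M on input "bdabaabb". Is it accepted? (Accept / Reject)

(p, bdabaabb, $)
  read b, top $: go to r, push UU$ → (r, dabaabb, UU$)
  read d, top U: go to p, push VU → (p, abaabb, VUU$)
  read a, top V: go to q, push UU → (q, baabb, UUUU$)
  read b, top U: go to q, push ε → (q, aabb, UUU$)
  read a, top U: go to p, push VV → (p, abb, VVUU$)
  read a, top V: go to q, push UU → (q, bb, UUVUU$)
  read b, top U: go to q, push ε → (q, b, UVUU$)
  read b, top U: go to q, push ε → (q, ε, VUU$)
All input consumed; stack is VUU$, not empty, and no further ε-move applies.

Reject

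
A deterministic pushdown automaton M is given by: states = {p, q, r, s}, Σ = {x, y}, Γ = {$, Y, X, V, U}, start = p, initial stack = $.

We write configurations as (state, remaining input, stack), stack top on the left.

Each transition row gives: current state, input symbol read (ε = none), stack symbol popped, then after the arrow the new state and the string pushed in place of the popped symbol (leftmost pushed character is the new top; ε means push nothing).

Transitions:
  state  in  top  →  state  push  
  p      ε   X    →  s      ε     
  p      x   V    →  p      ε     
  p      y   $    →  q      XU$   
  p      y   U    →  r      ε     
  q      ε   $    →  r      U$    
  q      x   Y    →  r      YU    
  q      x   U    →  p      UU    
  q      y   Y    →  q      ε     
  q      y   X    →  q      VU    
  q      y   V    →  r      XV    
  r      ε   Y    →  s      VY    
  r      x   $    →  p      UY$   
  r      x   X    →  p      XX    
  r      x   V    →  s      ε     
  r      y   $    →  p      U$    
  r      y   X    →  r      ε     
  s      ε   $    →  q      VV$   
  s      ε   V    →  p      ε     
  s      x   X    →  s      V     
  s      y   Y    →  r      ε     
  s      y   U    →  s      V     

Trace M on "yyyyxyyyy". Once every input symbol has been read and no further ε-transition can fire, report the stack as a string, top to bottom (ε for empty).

$

(p, yyyyxyyyy, $)
  read y, top $: go to q, push XU$ → (q, yyyxyyyy, XU$)
  read y, top X: go to q, push VU → (q, yyxyyyy, VUU$)
  read y, top V: go to r, push XV → (r, yxyyyy, XVUU$)
  read y, top X: go to r, push ε → (r, xyyyy, VUU$)
  read x, top V: go to s, push ε → (s, yyyy, UU$)
  read y, top U: go to s, push V → (s, yyy, VU$)
  ε-move, top V: go to p, push ε → (p, yyy, U$)
  read y, top U: go to r, push ε → (r, yy, $)
  read y, top $: go to p, push U$ → (p, y, U$)
  read y, top U: go to r, push ε → (r, ε, $)
All input consumed in state r with stack $.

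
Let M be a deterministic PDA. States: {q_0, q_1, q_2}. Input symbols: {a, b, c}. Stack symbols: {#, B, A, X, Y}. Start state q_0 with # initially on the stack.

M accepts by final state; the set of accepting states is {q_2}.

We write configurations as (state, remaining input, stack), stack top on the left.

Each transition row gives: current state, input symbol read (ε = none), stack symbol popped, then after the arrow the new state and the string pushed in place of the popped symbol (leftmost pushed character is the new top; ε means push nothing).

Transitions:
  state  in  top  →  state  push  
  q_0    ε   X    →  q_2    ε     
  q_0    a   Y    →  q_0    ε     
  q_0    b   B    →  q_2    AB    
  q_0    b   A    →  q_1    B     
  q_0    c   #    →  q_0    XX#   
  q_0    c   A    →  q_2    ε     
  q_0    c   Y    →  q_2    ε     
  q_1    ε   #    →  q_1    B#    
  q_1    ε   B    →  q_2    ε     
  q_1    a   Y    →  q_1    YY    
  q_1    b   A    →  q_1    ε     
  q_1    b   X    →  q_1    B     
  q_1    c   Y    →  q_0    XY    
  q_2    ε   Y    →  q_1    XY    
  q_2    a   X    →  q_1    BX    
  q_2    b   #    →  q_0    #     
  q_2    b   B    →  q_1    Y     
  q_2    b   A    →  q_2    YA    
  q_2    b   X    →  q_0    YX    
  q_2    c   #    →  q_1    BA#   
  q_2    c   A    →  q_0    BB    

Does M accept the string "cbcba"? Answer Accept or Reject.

(q_0, cbcba, #)
  read c, top #: go to q_0, push XX# → (q_0, bcba, XX#)
  ε-move, top X: go to q_2, push ε → (q_2, bcba, X#)
  read b, top X: go to q_0, push YX → (q_0, cba, YX#)
  read c, top Y: go to q_2, push ε → (q_2, ba, X#)
  read b, top X: go to q_0, push YX → (q_0, a, YX#)
  read a, top Y: go to q_0, push ε → (q_0, ε, X#)
  ε-move, top X: go to q_2, push ε → (q_2, ε, #)
All input consumed; state q_2 ∈ F.

Accept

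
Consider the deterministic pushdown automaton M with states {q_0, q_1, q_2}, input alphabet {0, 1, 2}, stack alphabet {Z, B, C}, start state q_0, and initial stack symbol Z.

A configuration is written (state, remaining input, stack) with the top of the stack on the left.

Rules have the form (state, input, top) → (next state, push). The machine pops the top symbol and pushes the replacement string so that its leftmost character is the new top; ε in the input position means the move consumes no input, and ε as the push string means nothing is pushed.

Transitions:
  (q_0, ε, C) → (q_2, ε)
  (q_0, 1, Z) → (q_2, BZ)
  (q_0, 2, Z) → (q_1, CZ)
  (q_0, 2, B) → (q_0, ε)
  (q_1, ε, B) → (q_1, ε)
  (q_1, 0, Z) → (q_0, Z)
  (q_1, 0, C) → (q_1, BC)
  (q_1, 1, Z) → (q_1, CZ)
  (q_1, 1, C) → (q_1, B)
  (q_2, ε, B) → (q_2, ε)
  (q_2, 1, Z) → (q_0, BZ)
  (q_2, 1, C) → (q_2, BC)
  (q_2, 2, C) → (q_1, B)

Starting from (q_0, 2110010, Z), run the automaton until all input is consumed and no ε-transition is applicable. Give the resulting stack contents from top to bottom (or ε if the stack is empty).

(q_0, 2110010, Z)
  read 2, top Z: go to q_1, push CZ → (q_1, 110010, CZ)
  read 1, top C: go to q_1, push B → (q_1, 10010, BZ)
  ε-move, top B: go to q_1, push ε → (q_1, 10010, Z)
  read 1, top Z: go to q_1, push CZ → (q_1, 0010, CZ)
  read 0, top C: go to q_1, push BC → (q_1, 010, BCZ)
  ε-move, top B: go to q_1, push ε → (q_1, 010, CZ)
  read 0, top C: go to q_1, push BC → (q_1, 10, BCZ)
  ε-move, top B: go to q_1, push ε → (q_1, 10, CZ)
  read 1, top C: go to q_1, push B → (q_1, 0, BZ)
  ε-move, top B: go to q_1, push ε → (q_1, 0, Z)
  read 0, top Z: go to q_0, push Z → (q_0, ε, Z)
All input consumed in state q_0 with stack Z.

Z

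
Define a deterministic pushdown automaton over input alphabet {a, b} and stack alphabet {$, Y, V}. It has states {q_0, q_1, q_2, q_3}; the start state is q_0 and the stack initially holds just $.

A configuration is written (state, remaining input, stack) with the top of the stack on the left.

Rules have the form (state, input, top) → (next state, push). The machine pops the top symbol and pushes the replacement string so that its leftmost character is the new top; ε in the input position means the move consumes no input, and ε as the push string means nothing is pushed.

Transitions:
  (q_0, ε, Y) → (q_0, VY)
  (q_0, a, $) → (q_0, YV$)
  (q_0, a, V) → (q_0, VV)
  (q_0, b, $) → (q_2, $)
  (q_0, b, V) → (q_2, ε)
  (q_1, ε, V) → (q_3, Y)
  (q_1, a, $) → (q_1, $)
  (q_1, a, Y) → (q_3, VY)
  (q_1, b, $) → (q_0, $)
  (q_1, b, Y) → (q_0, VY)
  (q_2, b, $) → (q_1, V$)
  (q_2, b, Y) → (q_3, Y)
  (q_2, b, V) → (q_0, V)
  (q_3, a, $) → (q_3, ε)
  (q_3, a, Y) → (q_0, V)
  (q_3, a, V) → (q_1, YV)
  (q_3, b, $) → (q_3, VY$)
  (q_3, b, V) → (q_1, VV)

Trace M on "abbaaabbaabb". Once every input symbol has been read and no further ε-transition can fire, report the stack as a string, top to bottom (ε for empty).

VVVV$

(q_0, abbaaabbaabb, $)
  read a, top $: go to q_0, push YV$ → (q_0, bbaaabbaabb, YV$)
  ε-move, top Y: go to q_0, push VY → (q_0, bbaaabbaabb, VYV$)
  read b, top V: go to q_2, push ε → (q_2, baaabbaabb, YV$)
  read b, top Y: go to q_3, push Y → (q_3, aaabbaabb, YV$)
  read a, top Y: go to q_0, push V → (q_0, aabbaabb, VV$)
  read a, top V: go to q_0, push VV → (q_0, abbaabb, VVV$)
  read a, top V: go to q_0, push VV → (q_0, bbaabb, VVVV$)
  read b, top V: go to q_2, push ε → (q_2, baabb, VVV$)
  read b, top V: go to q_0, push V → (q_0, aabb, VVV$)
  read a, top V: go to q_0, push VV → (q_0, abb, VVVV$)
  read a, top V: go to q_0, push VV → (q_0, bb, VVVVV$)
  read b, top V: go to q_2, push ε → (q_2, b, VVVV$)
  read b, top V: go to q_0, push V → (q_0, ε, VVVV$)
All input consumed in state q_0 with stack VVVV$.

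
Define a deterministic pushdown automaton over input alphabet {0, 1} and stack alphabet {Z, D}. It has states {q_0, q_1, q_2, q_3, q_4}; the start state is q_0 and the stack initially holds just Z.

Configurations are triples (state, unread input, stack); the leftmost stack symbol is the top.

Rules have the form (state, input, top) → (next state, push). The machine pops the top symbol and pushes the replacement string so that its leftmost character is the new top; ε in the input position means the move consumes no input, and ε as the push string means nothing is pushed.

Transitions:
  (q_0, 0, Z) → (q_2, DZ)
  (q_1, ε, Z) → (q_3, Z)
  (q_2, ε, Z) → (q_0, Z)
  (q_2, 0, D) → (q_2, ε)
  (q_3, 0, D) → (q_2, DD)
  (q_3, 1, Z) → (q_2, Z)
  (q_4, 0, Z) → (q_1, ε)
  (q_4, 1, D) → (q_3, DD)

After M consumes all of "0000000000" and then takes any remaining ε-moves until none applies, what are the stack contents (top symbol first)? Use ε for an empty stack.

(q_0, 0000000000, Z)
  read 0, top Z: go to q_2, push DZ → (q_2, 000000000, DZ)
  read 0, top D: go to q_2, push ε → (q_2, 00000000, Z)
  ε-move, top Z: go to q_0, push Z → (q_0, 00000000, Z)
  read 0, top Z: go to q_2, push DZ → (q_2, 0000000, DZ)
  read 0, top D: go to q_2, push ε → (q_2, 000000, Z)
  ε-move, top Z: go to q_0, push Z → (q_0, 000000, Z)
  read 0, top Z: go to q_2, push DZ → (q_2, 00000, DZ)
  read 0, top D: go to q_2, push ε → (q_2, 0000, Z)
  ε-move, top Z: go to q_0, push Z → (q_0, 0000, Z)
  read 0, top Z: go to q_2, push DZ → (q_2, 000, DZ)
  read 0, top D: go to q_2, push ε → (q_2, 00, Z)
  ε-move, top Z: go to q_0, push Z → (q_0, 00, Z)
  read 0, top Z: go to q_2, push DZ → (q_2, 0, DZ)
  read 0, top D: go to q_2, push ε → (q_2, ε, Z)
  ε-move, top Z: go to q_0, push Z → (q_0, ε, Z)
All input consumed in state q_0 with stack Z.

Z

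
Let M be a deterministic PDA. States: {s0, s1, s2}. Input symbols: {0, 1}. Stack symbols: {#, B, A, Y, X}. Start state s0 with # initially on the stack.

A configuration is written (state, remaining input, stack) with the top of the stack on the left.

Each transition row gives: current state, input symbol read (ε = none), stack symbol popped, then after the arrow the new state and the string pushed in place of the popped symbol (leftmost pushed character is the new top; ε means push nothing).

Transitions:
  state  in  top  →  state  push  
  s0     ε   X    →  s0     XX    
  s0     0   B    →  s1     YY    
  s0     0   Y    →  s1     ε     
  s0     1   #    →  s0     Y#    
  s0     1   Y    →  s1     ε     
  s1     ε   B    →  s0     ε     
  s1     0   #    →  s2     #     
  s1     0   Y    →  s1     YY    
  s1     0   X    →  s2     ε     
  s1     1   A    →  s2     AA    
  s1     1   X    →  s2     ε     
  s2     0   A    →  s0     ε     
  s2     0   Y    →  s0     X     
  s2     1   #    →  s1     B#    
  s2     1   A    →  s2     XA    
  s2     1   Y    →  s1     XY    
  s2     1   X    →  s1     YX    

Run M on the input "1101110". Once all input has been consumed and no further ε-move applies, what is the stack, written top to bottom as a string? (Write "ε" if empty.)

#

(s0, 1101110, #) ⊢ (s0, 101110, Y#) ⊢ (s1, 01110, #) ⊢ (s2, 1110, #) ⊢ (s1, 110, B#) ⊢ (s0, 110, #) ⊢ (s0, 10, Y#) ⊢ (s1, 0, #) ⊢ (s2, ε, #)
All input consumed in state s2 with stack #.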